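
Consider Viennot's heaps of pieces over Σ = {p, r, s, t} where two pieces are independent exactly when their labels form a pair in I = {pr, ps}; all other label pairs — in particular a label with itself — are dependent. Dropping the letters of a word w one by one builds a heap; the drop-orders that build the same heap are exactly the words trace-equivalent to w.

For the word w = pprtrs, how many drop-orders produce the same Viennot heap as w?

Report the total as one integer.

#0=p has no predecessor
#1=p depends on [0:p]
#2=r has no predecessor
#3=t depends on [1:p, 2:r]
#4=r depends on [3:t]
#5=s depends on [4:r]
sources: [0:p, 2:r]
N(rest) = Σ N(rest − s) over sources s of rest; N(one piece) = 1:
  size 1 → [5]=1
  size 2 → [4,5]=1
  size 3 → [3,4,5]=1
  size 4 → [1,3,4,5]=1  [2,3,4,5]=1
  first=0(p) contributes 2
  first=2(r) contributes 1
|[w]| = 3

3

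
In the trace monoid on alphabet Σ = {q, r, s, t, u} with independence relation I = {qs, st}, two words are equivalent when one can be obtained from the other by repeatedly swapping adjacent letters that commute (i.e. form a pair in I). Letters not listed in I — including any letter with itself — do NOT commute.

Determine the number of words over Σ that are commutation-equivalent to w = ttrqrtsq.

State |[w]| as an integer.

0(t) covers ∅
1(t) covers 0:t
2(r) covers 1:t
3(q) covers 2:r
4(r) covers 3:q
5(t) covers 4:r
6(s) covers 4:r
7(q) covers 5:t
floor of heap: 0:t
completions by unplaced set U, small U first (add the entries for U minus each lowest piece of U):
  |U|=1: {6}:1  {7}:1
  |U|=2: {5,7}:1  {6,7}:2
  |U|=3: {5,6,7}:3
  |U|=4: {4,5,6,7}:3
  |U|=5: {3,4,5,6,7}:3
  |U|=6: {2,3,4,5,6,7}:3
  start at 0(t): 3

3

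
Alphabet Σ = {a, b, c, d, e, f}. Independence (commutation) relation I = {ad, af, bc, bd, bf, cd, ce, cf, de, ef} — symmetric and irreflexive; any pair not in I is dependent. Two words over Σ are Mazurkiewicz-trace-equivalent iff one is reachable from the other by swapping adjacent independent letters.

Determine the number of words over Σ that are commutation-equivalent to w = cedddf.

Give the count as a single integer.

30

0(c) covers ∅
1(e) covers ∅
2(d) covers ∅
3(d) covers 2:d
4(d) covers 3:d
5(f) covers 4:d
floor of heap: 0:c, 1:e, 2:d
completions by unplaced set U, small U first (add the entries for U minus each lowest piece of U):
  |U|=1: {0}:1  {1}:1  {5}:1
  |U|=2: {0,1}:2  {0,5}:2  {1,5}:2  {4,5}:1
  |U|=3: {0,1,5}:6  {0,4,5}:3  {1,4,5}:3  {3,4,5}:1
  |U|=4: {0,1,4,5}:12  {0,3,4,5}:4  {1,3,4,5}:4  {2,3,4,5}:1
  start at 0(c): 5
  start at 1(e): 5
  start at 2(d): 20
sum over floor = 30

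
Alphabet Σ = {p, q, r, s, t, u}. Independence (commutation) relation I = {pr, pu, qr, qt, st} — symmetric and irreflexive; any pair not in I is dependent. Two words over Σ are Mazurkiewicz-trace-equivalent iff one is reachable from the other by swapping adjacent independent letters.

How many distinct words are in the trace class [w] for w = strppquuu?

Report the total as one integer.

8

drop 0:s onto floor
drop 1:t onto floor
drop 2:r onto {0:s, 1:t}
drop 3:p onto {0:s, 1:t}
drop 4:p onto {3:p}
drop 5:q onto {4:p}
drop 6:u onto {2:r, 5:q}
drop 7:u onto {6:u}
drop 8:u onto {7:u}
ground layer = {0:s, 1:t}
drop-orders for the pieces not yet dropped (sum over which currently-grounded one goes next):
  1 to go: {8} 1
  2 to go: {7,8} 1
  3 to go: {6,7,8} 1
  4 to go: {2,6,7,8} 1  {5,6,7,8} 1
  5 to go: {2,5,6,7,8} 2  {4,5,6,7,8} 1
  6 to go: {2,4,5,6,7,8} 3  {3,4,5,6,7,8} 1
  7 to go: {2,3,4,5,6,7,8} 4
  if 0:s drops first: 4 orders
  if 1:t drops first: 4 orders
heap linearizations: 8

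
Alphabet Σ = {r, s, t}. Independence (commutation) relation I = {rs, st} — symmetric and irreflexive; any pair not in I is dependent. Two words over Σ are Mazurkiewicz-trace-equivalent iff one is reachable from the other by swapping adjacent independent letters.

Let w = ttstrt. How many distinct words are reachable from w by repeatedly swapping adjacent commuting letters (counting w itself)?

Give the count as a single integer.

drop 0:t onto floor
drop 1:t onto {0:t}
drop 2:s onto floor
drop 3:t onto {1:t}
drop 4:r onto {3:t}
drop 5:t onto {4:r}
ground layer = {0:t, 2:s}
drop-orders for the pieces not yet dropped (sum over which currently-grounded one goes next):
  1 to go: {2} 1  {5} 1
  2 to go: {2,5} 2  {4,5} 1
  3 to go: {2,4,5} 3  {3,4,5} 1
  4 to go: {1,3,4,5} 1  {2,3,4,5} 4
  if 0:t drops first: 5 orders
  if 2:s drops first: 1 orders
heap linearizations: 6

6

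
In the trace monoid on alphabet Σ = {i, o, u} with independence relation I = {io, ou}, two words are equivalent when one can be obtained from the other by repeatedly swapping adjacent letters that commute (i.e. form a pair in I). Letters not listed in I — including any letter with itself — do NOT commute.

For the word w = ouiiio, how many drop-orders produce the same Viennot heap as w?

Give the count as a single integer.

15

piece 0:o — minimal
piece 1:u — minimal
piece 2:i rests on {1:u}
piece 3:i rests on {2:i}
piece 4:i rests on {3:i}
piece 5:o rests on {0:o}
minimal pieces: {0:o, 1:u}
ways to finish when only these pieces remain (= sum over removing one remaining piece with nothing left below it):
  1 left: {4}→1  {5}→1
  2 left: {0,5}→1  {3,4}→1  {4,5}→2
  3 left: {0,4,5}→3  {2,3,4}→1  {3,4,5}→3
  4 left: {0,3,4,5}→6  {1,2,3,4}→1  {2,3,4,5}→4
  placing 0:o first → 5 extensions
  placing 1:u first → 10 extensions
total linear extensions = 15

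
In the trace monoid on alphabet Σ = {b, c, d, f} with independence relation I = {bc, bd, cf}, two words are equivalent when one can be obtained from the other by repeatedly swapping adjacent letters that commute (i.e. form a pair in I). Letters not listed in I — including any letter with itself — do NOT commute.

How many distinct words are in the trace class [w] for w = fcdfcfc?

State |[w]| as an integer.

12

piece 0:f — minimal
piece 1:c — minimal
piece 2:d rests on {0:f, 1:c}
piece 3:f rests on {2:d}
piece 4:c rests on {2:d}
piece 5:f rests on {3:f}
piece 6:c rests on {4:c}
minimal pieces: {0:f, 1:c}
ways to finish when only these pieces remain (= sum over removing one remaining piece with nothing left below it):
  1 left: {5}→1  {6}→1
  2 left: {3,5}→1  {4,6}→1  {5,6}→2
  3 left: {3,5,6}→3  {4,5,6}→3
  4 left: {3,4,5,6}→6
  5 left: {2,3,4,5,6}→6
  placing 0:f first → 6 extensions
  placing 1:c first → 6 extensions
total linear extensions = 12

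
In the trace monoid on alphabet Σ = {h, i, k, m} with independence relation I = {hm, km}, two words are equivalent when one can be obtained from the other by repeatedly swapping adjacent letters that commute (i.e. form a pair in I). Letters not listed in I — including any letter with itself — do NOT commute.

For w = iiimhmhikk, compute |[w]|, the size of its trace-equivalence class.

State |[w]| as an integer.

0(i) covers ∅
1(i) covers 0:i
2(i) covers 1:i
3(m) covers 2:i
4(h) covers 2:i
5(m) covers 3:m
6(h) covers 4:h
7(i) covers 5:m, 6:h
8(k) covers 7:i
9(k) covers 8:k
floor of heap: 0:i
completions by unplaced set U, small U first (add the entries for U minus each lowest piece of U):
  |U|=1: {9}:1
  |U|=2: {8,9}:1
  |U|=3: {7,8,9}:1
  |U|=4: {5,7,8,9}:1  {6,7,8,9}:1
  |U|=5: {3,5,7,8,9}:1  {4,6,7,8,9}:1  {5,6,7,8,9}:2
  |U|=6: {3,5,6,7,8,9}:3  {4,5,6,7,8,9}:3
  |U|=7: {3,4,5,6,7,8,9}:6
  |U|=8: {2,3,4,5,6,7,8,9}:6
  start at 0(i): 6

6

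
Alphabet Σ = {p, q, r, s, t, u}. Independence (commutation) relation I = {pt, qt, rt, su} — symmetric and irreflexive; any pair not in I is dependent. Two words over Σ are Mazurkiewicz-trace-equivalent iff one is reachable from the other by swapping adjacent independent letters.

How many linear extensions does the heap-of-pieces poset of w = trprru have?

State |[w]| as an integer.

drop 0:t onto floor
drop 1:r onto floor
drop 2:p onto {1:r}
drop 3:r onto {2:p}
drop 4:r onto {3:r}
drop 5:u onto {0:t, 4:r}
ground layer = {0:t, 1:r}
drop-orders for the pieces not yet dropped (sum over which currently-grounded one goes next):
  1 to go: {5} 1
  2 to go: {0,5} 1  {4,5} 1
  3 to go: {0,4,5} 2  {3,4,5} 1
  4 to go: {0,3,4,5} 3  {2,3,4,5} 1
  if 0:t drops first: 1 orders
  if 1:r drops first: 4 orders
heap linearizations: 5

5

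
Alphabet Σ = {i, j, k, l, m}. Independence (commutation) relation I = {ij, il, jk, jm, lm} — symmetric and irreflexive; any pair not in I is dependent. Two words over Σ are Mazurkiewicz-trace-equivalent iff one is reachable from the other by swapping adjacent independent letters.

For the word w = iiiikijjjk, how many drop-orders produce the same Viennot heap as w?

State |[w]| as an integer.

120

0(i) covers ∅
1(i) covers 0:i
2(i) covers 1:i
3(i) covers 2:i
4(k) covers 3:i
5(i) covers 4:k
6(j) covers ∅
7(j) covers 6:j
8(j) covers 7:j
9(k) covers 5:i
floor of heap: 0:i, 6:j
completions by unplaced set U, small U first (add the entries for U minus each lowest piece of U):
  |U|=1: {8}:1  {9}:1
  |U|=2: {5,9}:1  {7,8}:1  {8,9}:2
  |U|=3: {4,5,9}:1  {5,8,9}:3  {6,7,8}:1  {7,8,9}:3
  |U|=4: {3,4,5,9}:1  {4,5,8,9}:4  {5,7,8,9}:6  {6,7,8,9}:4
  |U|=5: {2,3,4,5,9}:1  {3,4,5,8,9}:5  {4,5,7,8,9}:10  {5,6,7,8,9}:10
  |U|=6: {1,2,3,4,5,9}:1  {2,3,4,5,8,9}:6  {3,4,5,7,8,9}:15  {4,5,6,7,8,9}:20
  |U|=7: {0,1,2,3,4,5,9}:1  {1,2,3,4,5,8,9}:7  {2,3,4,5,7,8,9}:21  {3,4,5,6,7,8,9}:35
  |U|=8: {0,1,2,3,4,5,8,9}:8  {1,2,3,4,5,7,8,9}:28  {2,3,4,5,6,7,8,9}:56
  start at 0(i): 84
  start at 6(j): 36
sum over floor = 120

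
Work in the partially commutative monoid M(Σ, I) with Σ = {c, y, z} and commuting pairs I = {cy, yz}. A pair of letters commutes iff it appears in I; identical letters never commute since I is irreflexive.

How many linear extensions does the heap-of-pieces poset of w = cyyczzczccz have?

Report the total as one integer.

#0=c has no predecessor
#1=y has no predecessor
#2=y depends on [1:y]
#3=c depends on [0:c]
#4=z depends on [3:c]
#5=z depends on [4:z]
#6=c depends on [5:z]
#7=z depends on [6:c]
#8=c depends on [7:z]
#9=c depends on [8:c]
#10=z depends on [9:c]
sources: [0:c, 1:y]
N(rest) = Σ N(rest − s) over sources s of rest; N(one piece) = 1:
  size 1 → [2]=1  [10]=1
  size 2 → [1,2]=1  [2,10]=2  [9,10]=1
  size 3 → [1,2,10]=3  [2,9,10]=3  [8,9,10]=1
  size 4 → [1,2,9,10]=6  [2,8,9,10]=4  [7,8,9,10]=1
  size 5 → [1,2,8,9,10]=10  [2,7,8,9,10]=5  [6,7,8,9,10]=1
  size 6 → [1,2,7,8,9,10]=15  [2,6,7,8,9,10]=6  [5,6,7,8,9,10]=1
  size 7 → [1,2,6,7,8,9,10]=21  [2,5,6,7,8,9,10]=7  [4,5,6,7,8,9,10]=1
  size 8 → [1,2,5,6,7,8,9,10]=28  [2,4,5,6,7,8,9,10]=8  [3,4,5,6,7,8,9,10]=1
  size 9 → [0,3,4,5,6,7,8,9,10]=1  [1,2,4,5,6,7,8,9,10]=36  [2,3,4,5,6,7,8,9,10]=9
  first=0(c) contributes 45
  first=1(y) contributes 10
|[w]| = 55

55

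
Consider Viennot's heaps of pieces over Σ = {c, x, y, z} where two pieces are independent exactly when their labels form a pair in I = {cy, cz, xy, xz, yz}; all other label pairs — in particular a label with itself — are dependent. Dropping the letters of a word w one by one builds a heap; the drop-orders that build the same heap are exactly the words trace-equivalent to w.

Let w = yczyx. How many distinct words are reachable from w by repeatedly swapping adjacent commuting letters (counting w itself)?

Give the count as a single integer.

30

0(y) covers ∅
1(c) covers ∅
2(z) covers ∅
3(y) covers 0:y
4(x) covers 1:c
floor of heap: 0:y, 1:c, 2:z
completions by unplaced set U, small U first (add the entries for U minus each lowest piece of U):
  |U|=1: {2}:1  {3}:1  {4}:1
  |U|=2: {0,3}:1  {1,4}:1  {2,3}:2  {2,4}:2  {3,4}:2
  |U|=3: {0,2,3}:3  {0,3,4}:3  {1,2,4}:3  {1,3,4}:3  {2,3,4}:6
  start at 0(y): 12
  start at 1(c): 12
  start at 2(z): 6
sum over floor = 30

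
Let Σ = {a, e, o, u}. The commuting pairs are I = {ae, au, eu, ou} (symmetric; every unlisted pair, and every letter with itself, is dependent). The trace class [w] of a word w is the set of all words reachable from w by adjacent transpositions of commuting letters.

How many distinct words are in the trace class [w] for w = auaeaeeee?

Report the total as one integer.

0(a) covers ∅
1(u) covers ∅
2(a) covers 0:a
3(e) covers ∅
4(a) covers 2:a
5(e) covers 3:e
6(e) covers 5:e
7(e) covers 6:e
8(e) covers 7:e
floor of heap: 0:a, 1:u, 3:e
completions by unplaced set U, small U first (add the entries for U minus each lowest piece of U):
  |U|=1: {1}:1  {4}:1  {8}:1
  |U|=2: {1,4}:2  {1,8}:2  {2,4}:1  {4,8}:2  {7,8}:1
  |U|=3: {0,2,4}:1  {1,2,4}:3  {1,4,8}:6  {1,7,8}:3  {2,4,8}:3  {4,7,8}:3  {6,7,8}:1
  |U|=4: {0,1,2,4}:4  {0,2,4,8}:4  {1,2,4,8}:12  {1,4,7,8}:12  {1,6,7,8}:4  {2,4,7,8}:6  {4,6,7,8}:4  {5,6,7,8}:1
  |U|=5: {0,1,2,4,8}:20  {0,2,4,7,8}:10  {1,2,4,7,8}:30  {1,4,6,7,8}:20  {1,5,6,7,8}:5  {2,4,6,7,8}:10  {3,5,6,7,8}:1  {4,5,6,7,8}:5
  |U|=6: {0,1,2,4,7,8}:60  {0,2,4,6,7,8}:20  {1,2,4,6,7,8}:60  {1,3,5,6,7,8}:6  {1,4,5,6,7,8}:30  {2,4,5,6,7,8}:15  {3,4,5,6,7,8}:6
  |U|=7: {0,1,2,4,6,7,8}:140  {0,2,4,5,6,7,8}:35  {1,2,4,5,6,7,8}:105  {1,3,4,5,6,7,8}:42  {2,3,4,5,6,7,8}:21
  start at 0(a): 168
  start at 1(u): 56
  start at 3(e): 280
sum over floor = 504

504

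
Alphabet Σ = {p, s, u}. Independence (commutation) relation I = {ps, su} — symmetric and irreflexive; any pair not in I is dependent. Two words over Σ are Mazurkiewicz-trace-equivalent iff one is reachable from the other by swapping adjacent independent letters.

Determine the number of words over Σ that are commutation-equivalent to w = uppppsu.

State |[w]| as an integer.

0(u) covers ∅
1(p) covers 0:u
2(p) covers 1:p
3(p) covers 2:p
4(p) covers 3:p
5(s) covers ∅
6(u) covers 4:p
floor of heap: 0:u, 5:s
completions by unplaced set U, small U first (add the entries for U minus each lowest piece of U):
  |U|=1: {5}:1  {6}:1
  |U|=2: {4,6}:1  {5,6}:2
  |U|=3: {3,4,6}:1  {4,5,6}:3
  |U|=4: {2,3,4,6}:1  {3,4,5,6}:4
  |U|=5: {1,2,3,4,6}:1  {2,3,4,5,6}:5
  start at 0(u): 6
  start at 5(s): 1
sum over floor = 7

7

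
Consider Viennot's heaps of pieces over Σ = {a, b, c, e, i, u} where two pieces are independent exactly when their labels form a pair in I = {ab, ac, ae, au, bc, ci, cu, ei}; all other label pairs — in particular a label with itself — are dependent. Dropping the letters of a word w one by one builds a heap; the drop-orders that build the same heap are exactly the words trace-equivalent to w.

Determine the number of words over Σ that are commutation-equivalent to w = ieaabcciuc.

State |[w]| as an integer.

0(i) covers ∅
1(e) covers ∅
2(a) covers 0:i
3(a) covers 2:a
4(b) covers 0:i, 1:e
5(c) covers 1:e
6(c) covers 5:c
7(i) covers 3:a, 4:b
8(u) covers 7:i
9(c) covers 6:c
floor of heap: 0:i, 1:e
completions by unplaced set U, small U first (add the entries for U minus each lowest piece of U):
  |U|=1: {8}:1  {9}:1
  |U|=2: {6,9}:1  {7,8}:1  {8,9}:2
  |U|=3: {3,7,8}:1  {4,7,8}:1  {5,6,9}:1  {6,8,9}:3  {7,8,9}:3
  |U|=4: {2,3,7,8}:1  {3,4,7,8}:2  {3,7,8,9}:4  {4,7,8,9}:4  {5,6,8,9}:4  {6,7,8,9}:6
  |U|=5: {2,3,4,7,8}:3  {2,3,7,8,9}:5  {3,4,7,8,9}:10  {3,6,7,8,9}:10  {4,6,7,8,9}:10  {5,6,7,8,9}:10
  |U|=6: {0,2,3,4,7,8}:3  {2,3,4,7,8,9}:18  {2,3,6,7,8,9}:15  {3,4,6,7,8,9}:30  {3,5,6,7,8,9}:20  {4,5,6,7,8,9}:20
  |U|=7: {0,2,3,4,7,8,9}:21  {1,4,5,6,7,8,9}:20  {2,3,4,6,7,8,9}:63  {2,3,5,6,7,8,9}:35  {3,4,5,6,7,8,9}:70
  |U|=8: {0,2,3,4,6,7,8,9}:84  {1,3,4,5,6,7,8,9}:90  {2,3,4,5,6,7,8,9}:168
  start at 0(i): 258
  start at 1(e): 252
sum over floor = 510

510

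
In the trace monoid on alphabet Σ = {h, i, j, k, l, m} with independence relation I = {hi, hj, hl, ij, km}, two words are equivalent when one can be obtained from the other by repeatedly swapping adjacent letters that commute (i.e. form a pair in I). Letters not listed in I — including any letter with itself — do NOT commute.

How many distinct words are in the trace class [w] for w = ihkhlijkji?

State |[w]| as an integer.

32

0(i) covers ∅
1(h) covers ∅
2(k) covers 0:i, 1:h
3(h) covers 2:k
4(l) covers 2:k
5(i) covers 4:l
6(j) covers 4:l
7(k) covers 3:h, 5:i, 6:j
8(j) covers 7:k
9(i) covers 7:k
floor of heap: 0:i, 1:h
completions by unplaced set U, small U first (add the entries for U minus each lowest piece of U):
  |U|=1: {8}:1  {9}:1
  |U|=2: {8,9}:2
  |U|=3: {7,8,9}:2
  |U|=4: {3,7,8,9}:2  {5,7,8,9}:2  {6,7,8,9}:2
  |U|=5: {3,5,7,8,9}:4  {3,6,7,8,9}:4  {5,6,7,8,9}:4
  |U|=6: {3,5,6,7,8,9}:12  {4,5,6,7,8,9}:4
  |U|=7: {3,4,5,6,7,8,9}:16
  |U|=8: {2,3,4,5,6,7,8,9}:16
  start at 0(i): 16
  start at 1(h): 16
sum over floor = 32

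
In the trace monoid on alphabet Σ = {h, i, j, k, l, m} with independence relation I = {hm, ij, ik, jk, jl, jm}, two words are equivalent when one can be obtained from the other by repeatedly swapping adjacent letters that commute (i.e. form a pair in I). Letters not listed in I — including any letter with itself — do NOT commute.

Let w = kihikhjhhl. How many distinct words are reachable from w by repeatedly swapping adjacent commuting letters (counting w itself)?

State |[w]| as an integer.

4

0(k) covers ∅
1(i) covers ∅
2(h) covers 0:k, 1:i
3(i) covers 2:h
4(k) covers 2:h
5(h) covers 3:i, 4:k
6(j) covers 5:h
7(h) covers 6:j
8(h) covers 7:h
9(l) covers 8:h
floor of heap: 0:k, 1:i
completions by unplaced set U, small U first (add the entries for U minus each lowest piece of U):
  |U|=1: {9}:1
  |U|=2: {8,9}:1
  |U|=3: {7,8,9}:1
  |U|=4: {6,7,8,9}:1
  |U|=5: {5,6,7,8,9}:1
  |U|=6: {3,5,6,7,8,9}:1  {4,5,6,7,8,9}:1
  |U|=7: {3,4,5,6,7,8,9}:2
  |U|=8: {2,3,4,5,6,7,8,9}:2
  start at 0(k): 2
  start at 1(i): 2
sum over floor = 4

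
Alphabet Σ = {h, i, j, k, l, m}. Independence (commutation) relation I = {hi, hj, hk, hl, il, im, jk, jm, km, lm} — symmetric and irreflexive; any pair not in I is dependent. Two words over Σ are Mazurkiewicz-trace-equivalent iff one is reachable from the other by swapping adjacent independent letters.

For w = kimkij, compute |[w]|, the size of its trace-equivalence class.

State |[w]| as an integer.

piece 0:k — minimal
piece 1:i rests on {0:k}
piece 2:m — minimal
piece 3:k rests on {1:i}
piece 4:i rests on {3:k}
piece 5:j rests on {4:i}
minimal pieces: {0:k, 2:m}
ways to finish when only these pieces remain (= sum over removing one remaining piece with nothing left below it):
  1 left: {2}→1  {5}→1
  2 left: {2,5}→2  {4,5}→1
  3 left: {2,4,5}→3  {3,4,5}→1
  4 left: {1,3,4,5}→1  {2,3,4,5}→4
  placing 0:k first → 5 extensions
  placing 2:m first → 1 extensions
total linear extensions = 6

6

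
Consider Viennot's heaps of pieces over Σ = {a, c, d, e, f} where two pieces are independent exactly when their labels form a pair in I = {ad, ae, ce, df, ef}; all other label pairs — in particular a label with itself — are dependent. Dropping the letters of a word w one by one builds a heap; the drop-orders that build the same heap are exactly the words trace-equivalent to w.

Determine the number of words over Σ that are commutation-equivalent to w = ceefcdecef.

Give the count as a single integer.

60

piece 0:c — minimal
piece 1:e — minimal
piece 2:e rests on {1:e}
piece 3:f rests on {0:c}
piece 4:c rests on {3:f}
piece 5:d rests on {2:e, 4:c}
piece 6:e rests on {5:d}
piece 7:c rests on {5:d}
piece 8:e rests on {6:e}
piece 9:f rests on {7:c}
minimal pieces: {0:c, 1:e}
ways to finish when only these pieces remain (= sum over removing one remaining piece with nothing left below it):
  1 left: {8}→1  {9}→1
  2 left: {6,8}→1  {7,9}→1  {8,9}→2
  3 left: {6,8,9}→3  {7,8,9}→3
  4 left: {6,7,8,9}→6
  5 left: {5,6,7,8,9}→6
  6 left: {2,5,6,7,8,9}→6  {4,5,6,7,8,9}→6
  7 left: {1,2,5,6,7,8,9}→6  {2,4,5,6,7,8,9}→12  {3,4,5,6,7,8,9}→6
  8 left: {0,3,4,5,6,7,8,9}→6  {1,2,4,5,6,7,8,9}→18  {2,3,4,5,6,7,8,9}→18
  placing 0:c first → 36 extensions
  placing 1:e first → 24 extensions
total linear extensions = 60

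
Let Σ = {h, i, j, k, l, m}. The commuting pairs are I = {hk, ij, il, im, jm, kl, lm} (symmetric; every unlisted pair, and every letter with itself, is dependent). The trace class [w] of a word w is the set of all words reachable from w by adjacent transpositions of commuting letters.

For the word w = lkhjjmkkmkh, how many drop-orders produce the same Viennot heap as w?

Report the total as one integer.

0(l) covers ∅
1(k) covers ∅
2(h) covers 0:l
3(j) covers 1:k, 2:h
4(j) covers 3:j
5(m) covers 1:k, 2:h
6(k) covers 4:j, 5:m
7(k) covers 6:k
8(m) covers 7:k
9(k) covers 8:m
10(h) covers 8:m
floor of heap: 0:l, 1:k
completions by unplaced set U, small U first (add the entries for U minus each lowest piece of U):
  |U|=1: {9}:1  {10}:1
  |U|=2: {9,10}:2
  |U|=3: {8,9,10}:2
  |U|=4: {7,8,9,10}:2
  |U|=5: {6,7,8,9,10}:2
  |U|=6: {4,6,7,8,9,10}:2  {5,6,7,8,9,10}:2
  |U|=7: {3,4,6,7,8,9,10}:2  {4,5,6,7,8,9,10}:4
  |U|=8: {3,4,5,6,7,8,9,10}:6
  |U|=9: {1,3,4,5,6,7,8,9,10}:6  {2,3,4,5,6,7,8,9,10}:6
  start at 0(l): 12
  start at 1(k): 6
sum over floor = 18

18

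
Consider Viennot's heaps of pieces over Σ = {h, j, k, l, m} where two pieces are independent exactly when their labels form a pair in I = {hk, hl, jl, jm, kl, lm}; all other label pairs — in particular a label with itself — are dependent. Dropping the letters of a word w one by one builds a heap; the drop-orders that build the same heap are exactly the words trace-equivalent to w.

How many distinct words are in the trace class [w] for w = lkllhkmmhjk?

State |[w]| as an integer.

495

0(l) covers ∅
1(k) covers ∅
2(l) covers 0:l
3(l) covers 2:l
4(h) covers ∅
5(k) covers 1:k
6(m) covers 4:h, 5:k
7(m) covers 6:m
8(h) covers 7:m
9(j) covers 8:h
10(k) covers 9:j
floor of heap: 0:l, 1:k, 4:h
completions by unplaced set U, small U first (add the entries for U minus each lowest piece of U):
  |U|=1: {3}:1  {10}:1
  |U|=2: {2,3}:1  {3,10}:2  {9,10}:1
  |U|=3: {0,2,3}:1  {2,3,10}:3  {3,9,10}:3  {8,9,10}:1
  |U|=4: {0,2,3,10}:4  {2,3,9,10}:6  {3,8,9,10}:4  {7,8,9,10}:1
  |U|=5: {0,2,3,9,10}:10  {2,3,8,9,10}:10  {3,7,8,9,10}:5  {6,7,8,9,10}:1
  |U|=6: {0,2,3,8,9,10}:20  {2,3,7,8,9,10}:15  {3,6,7,8,9,10}:6  {4,6,7,8,9,10}:1  {5,6,7,8,9,10}:1
  |U|=7: {0,2,3,7,8,9,10}:35  {1,5,6,7,8,9,10}:1  {2,3,6,7,8,9,10}:21  {3,4,6,7,8,9,10}:7  {3,5,6,7,8,9,10}:7  {4,5,6,7,8,9,10}:2
  |U|=8: {0,2,3,6,7,8,9,10}:56  {1,3,5,6,7,8,9,10}:8  {1,4,5,6,7,8,9,10}:3  {2,3,4,6,7,8,9,10}:28  {2,3,5,6,7,8,9,10}:28  {3,4,5,6,7,8,9,10}:16
  |U|=9: {0,2,3,4,6,7,8,9,10}:84  {0,2,3,5,6,7,8,9,10}:84  {1,2,3,5,6,7,8,9,10}:36  {1,3,4,5,6,7,8,9,10}:27  {2,3,4,5,6,7,8,9,10}:72
  start at 0(l): 135
  start at 1(k): 240
  start at 4(h): 120
sum over floor = 495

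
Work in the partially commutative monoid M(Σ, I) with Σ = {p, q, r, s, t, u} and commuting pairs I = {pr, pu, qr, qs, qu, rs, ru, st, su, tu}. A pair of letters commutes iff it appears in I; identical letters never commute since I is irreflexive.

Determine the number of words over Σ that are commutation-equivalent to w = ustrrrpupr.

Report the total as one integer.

piece 0:u — minimal
piece 1:s — minimal
piece 2:t — minimal
piece 3:r rests on {2:t}
piece 4:r rests on {3:r}
piece 5:r rests on {4:r}
piece 6:p rests on {1:s, 2:t}
piece 7:u rests on {0:u}
piece 8:p rests on {6:p}
piece 9:r rests on {5:r}
minimal pieces: {0:u, 1:s, 2:t}
ways to finish when only these pieces remain (= sum over removing one remaining piece with nothing left below it):
  1 left: {7}→1  {8}→1  {9}→1
  2 left: {0,7}→1  {5,9}→1  {6,8}→1  {7,8}→2  {7,9}→2  {8,9}→2
  3 left: {0,7,8}→3  {0,7,9}→3  {1,6,8}→1  {4,5,9}→1  {5,7,9}→3  {5,8,9}→3  {6,7,8}→3  {6,8,9}→3  {7,8,9}→6
  4 left: {0,5,7,9}→6  {0,6,7,8}→6  {0,7,8,9}→12  {1,6,7,8}→4  {1,6,8,9}→4  {3,4,5,9}→1  {4,5,7,9}→4  {4,5,8,9}→4  {5,6,8,9}→6  {5,7,8,9}→12  {6,7,8,9}→12
  5 left: {0,1,6,7,8}→10  {0,4,5,7,9}→10  {0,5,7,8,9}→30  {0,6,7,8,9}→30  {1,5,6,8,9}→10  {1,6,7,8,9}→20  {3,4,5,7,9}→5  {3,4,5,8,9}→5  {4,5,6,8,9}→10  {4,5,7,8,9}→20  {5,6,7,8,9}→30
  6 left: {0,1,6,7,8,9}→60  {0,3,4,5,7,9}→15  {0,4,5,7,8,9}→60  {0,5,6,7,8,9}→90  {1,4,5,6,8,9}→20  {1,5,6,7,8,9}→60  {3,4,5,6,8,9}→15  {3,4,5,7,8,9}→30  {4,5,6,7,8,9}→60
  7 left: {0,1,5,6,7,8,9}→210  {0,3,4,5,7,8,9}→105  {0,4,5,6,7,8,9}→210  {1,3,4,5,6,8,9}→35  {1,4,5,6,7,8,9}→140  {2,3,4,5,6,8,9}→15  {3,4,5,6,7,8,9}→105
  8 left: {0,1,4,5,6,7,8,9}→560  {0,3,4,5,6,7,8,9}→420  {1,2,3,4,5,6,8,9}→50  {1,3,4,5,6,7,8,9}→280  {2,3,4,5,6,7,8,9}→120
  placing 0:u first → 450 extensions
  placing 1:s first → 540 extensions
  placing 2:t first → 1260 extensions
total linear extensions = 2250

2250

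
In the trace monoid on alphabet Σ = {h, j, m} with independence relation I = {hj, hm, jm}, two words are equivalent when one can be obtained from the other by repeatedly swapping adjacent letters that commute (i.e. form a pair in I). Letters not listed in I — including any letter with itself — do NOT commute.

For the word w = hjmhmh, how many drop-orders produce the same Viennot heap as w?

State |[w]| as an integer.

#0=h has no predecessor
#1=j has no predecessor
#2=m has no predecessor
#3=h depends on [0:h]
#4=m depends on [2:m]
#5=h depends on [3:h]
sources: [0:h, 1:j, 2:m]
N(rest) = Σ N(rest − s) over sources s of rest; N(one piece) = 1:
  size 1 → [1]=1  [4]=1  [5]=1
  size 2 → [1,4]=2  [1,5]=2  [2,4]=1  [3,5]=1  [4,5]=2
  size 3 → [0,3,5]=1  [1,2,4]=3  [1,3,5]=3  [1,4,5]=6  [2,4,5]=3  [3,4,5]=3
  size 4 → [0,1,3,5]=4  [0,3,4,5]=4  [1,2,4,5]=12  [1,3,4,5]=12  [2,3,4,5]=6
  first=0(h) contributes 30
  first=1(j) contributes 10
  first=2(m) contributes 20
|[w]| = 60

60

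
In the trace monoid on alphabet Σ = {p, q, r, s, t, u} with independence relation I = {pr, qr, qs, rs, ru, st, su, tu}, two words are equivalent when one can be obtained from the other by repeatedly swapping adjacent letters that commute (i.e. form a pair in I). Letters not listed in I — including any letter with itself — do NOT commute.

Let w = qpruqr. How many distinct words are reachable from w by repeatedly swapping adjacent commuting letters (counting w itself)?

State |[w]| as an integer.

15

0(q) covers ∅
1(p) covers 0:q
2(r) covers ∅
3(u) covers 1:p
4(q) covers 3:u
5(r) covers 2:r
floor of heap: 0:q, 2:r
completions by unplaced set U, small U first (add the entries for U minus each lowest piece of U):
  |U|=1: {4}:1  {5}:1
  |U|=2: {2,5}:1  {3,4}:1  {4,5}:2
  |U|=3: {1,3,4}:1  {2,4,5}:3  {3,4,5}:3
  |U|=4: {0,1,3,4}:1  {1,3,4,5}:4  {2,3,4,5}:6
  start at 0(q): 10
  start at 2(r): 5
sum over floor = 15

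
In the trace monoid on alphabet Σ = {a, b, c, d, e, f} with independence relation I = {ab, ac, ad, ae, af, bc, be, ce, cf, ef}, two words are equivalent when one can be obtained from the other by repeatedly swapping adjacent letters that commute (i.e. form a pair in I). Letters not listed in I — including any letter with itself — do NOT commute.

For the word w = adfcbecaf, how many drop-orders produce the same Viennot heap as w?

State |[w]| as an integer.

#0=a has no predecessor
#1=d has no predecessor
#2=f depends on [1:d]
#3=c depends on [1:d]
#4=b depends on [2:f]
#5=e depends on [1:d]
#6=c depends on [3:c]
#7=a depends on [0:a]
#8=f depends on [4:b]
sources: [0:a, 1:d]
N(rest) = Σ N(rest − s) over sources s of rest; N(one piece) = 1:
  size 1 → [5]=1  [6]=1  [7]=1  [8]=1
  size 2 → [0,7]=1  [3,6]=1  [4,8]=1  [5,6]=2  [5,7]=2  [5,8]=2  [6,7]=2  [6,8]=2  [7,8]=2
  size 3 → [0,5,7]=3  [0,6,7]=3  [0,7,8]=3  [2,4,8]=1  [3,5,6]=3  [3,6,7]=3  [3,6,8]=3  [4,5,8]=3  [4,6,8]=3  [4,7,8]=3  [5,6,7]=6  [5,6,8]=6  [5,7,8]=6  [6,7,8]=6
  size 4 → [0,3,6,7]=6  [0,4,7,8]=6  [0,5,6,7]=12  [0,5,7,8]=12  [0,6,7,8]=12  [2,4,5,8]=4  [2,4,6,8]=4  [2,4,7,8]=4  [3,4,6,8]=6  [3,5,6,7]=12  [3,5,6,8]=12  [3,6,7,8]=12  [4,5,6,8]=12  [4,5,7,8]=12  [4,6,7,8]=12  [5,6,7,8]=24
  size 5 → [0,2,4,7,8]=10  [0,3,5,6,7]=30  [0,3,6,7,8]=30  [0,4,5,7,8]=30  [0,4,6,7,8]=30  [0,5,6,7,8]=60  [2,3,4,6,8]=10  [2,4,5,6,8]=20  [2,4,5,7,8]=20  [2,4,6,7,8]=20  [3,4,5,6,8]=30  [3,4,6,7,8]=30  [3,5,6,7,8]=60  [4,5,6,7,8]=60
  size 6 → [0,2,4,5,7,8]=60  [0,2,4,6,7,8]=60  [0,3,4,6,7,8]=90  [0,3,5,6,7,8]=180  [0,4,5,6,7,8]=180  [2,3,4,5,6,8]=60  [2,3,4,6,7,8]=60  [2,4,5,6,7,8]=120  [3,4,5,6,7,8]=180
  size 7 → [0,2,3,4,6,7,8]=210  [0,2,4,5,6,7,8]=420  [0,3,4,5,6,7,8]=630  [1,2,3,4,5,6,8]=60  [2,3,4,5,6,7,8]=420
  first=0(a) contributes 480
  first=1(d) contributes 1680
|[w]| = 2160

2160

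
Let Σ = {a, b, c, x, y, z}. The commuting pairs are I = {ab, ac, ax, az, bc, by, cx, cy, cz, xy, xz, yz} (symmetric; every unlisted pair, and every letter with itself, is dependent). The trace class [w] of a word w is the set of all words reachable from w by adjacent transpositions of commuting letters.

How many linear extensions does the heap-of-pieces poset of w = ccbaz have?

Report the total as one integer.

piece 0:c — minimal
piece 1:c rests on {0:c}
piece 2:b — minimal
piece 3:a — minimal
piece 4:z rests on {2:b}
minimal pieces: {0:c, 2:b, 3:a}
ways to finish when only these pieces remain (= sum over removing one remaining piece with nothing left below it):
  1 left: {1}→1  {3}→1  {4}→1
  2 left: {0,1}→1  {1,3}→2  {1,4}→2  {2,4}→1  {3,4}→2
  3 left: {0,1,3}→3  {0,1,4}→3  {1,2,4}→3  {1,3,4}→6  {2,3,4}→3
  placing 0:c first → 12 extensions
  placing 2:b first → 12 extensions
  placing 3:a first → 6 extensions
total linear extensions = 30

30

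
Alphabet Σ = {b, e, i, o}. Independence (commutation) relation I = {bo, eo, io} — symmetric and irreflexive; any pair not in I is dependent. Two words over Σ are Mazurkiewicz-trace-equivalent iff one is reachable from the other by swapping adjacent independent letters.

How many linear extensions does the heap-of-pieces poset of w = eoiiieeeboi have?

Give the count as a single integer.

55

piece 0:e — minimal
piece 1:o — minimal
piece 2:i rests on {0:e}
piece 3:i rests on {2:i}
piece 4:i rests on {3:i}
piece 5:e rests on {4:i}
piece 6:e rests on {5:e}
piece 7:e rests on {6:e}
piece 8:b rests on {7:e}
piece 9:o rests on {1:o}
piece 10:i rests on {8:b}
minimal pieces: {0:e, 1:o}
ways to finish when only these pieces remain (= sum over removing one remaining piece with nothing left below it):
  1 left: {9}→1  {10}→1
  2 left: {1,9}→1  {8,10}→1  {9,10}→2
  3 left: {1,9,10}→3  {7,8,10}→1  {8,9,10}→3
  4 left: {1,8,9,10}→6  {6,7,8,10}→1  {7,8,9,10}→4
  5 left: {1,7,8,9,10}→10  {5,6,7,8,10}→1  {6,7,8,9,10}→5
  6 left: {1,6,7,8,9,10}→15  {4,5,6,7,8,10}→1  {5,6,7,8,9,10}→6
  7 left: {1,5,6,7,8,9,10}→21  {3,4,5,6,7,8,10}→1  {4,5,6,7,8,9,10}→7
  8 left: {1,4,5,6,7,8,9,10}→28  {2,3,4,5,6,7,8,10}→1  {3,4,5,6,7,8,9,10}→8
  9 left: {0,2,3,4,5,6,7,8,10}→1  {1,3,4,5,6,7,8,9,10}→36  {2,3,4,5,6,7,8,9,10}→9
  placing 0:e first → 45 extensions
  placing 1:o first → 10 extensions
total linear extensions = 55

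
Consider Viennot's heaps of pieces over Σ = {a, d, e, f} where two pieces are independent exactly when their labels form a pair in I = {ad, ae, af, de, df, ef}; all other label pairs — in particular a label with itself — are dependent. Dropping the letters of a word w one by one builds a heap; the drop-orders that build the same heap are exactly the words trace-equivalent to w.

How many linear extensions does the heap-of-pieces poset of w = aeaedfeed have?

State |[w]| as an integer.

0(a) covers ∅
1(e) covers ∅
2(a) covers 0:a
3(e) covers 1:e
4(d) covers ∅
5(f) covers ∅
6(e) covers 3:e
7(e) covers 6:e
8(d) covers 4:d
floor of heap: 0:a, 1:e, 4:d, 5:f
completions by unplaced set U, small U first (add the entries for U minus each lowest piece of U):
  |U|=1: {2}:1  {5}:1  {7}:1  {8}:1
  |U|=2: {0,2}:1  {2,5}:2  {2,7}:2  {2,8}:2  {4,8}:1  {5,7}:2  {5,8}:2  {6,7}:1  {7,8}:2
  |U|=3: {0,2,5}:3  {0,2,7}:3  {0,2,8}:3  {2,4,8}:3  {2,5,7}:6  {2,5,8}:6  {2,6,7}:3  {2,7,8}:6  {3,6,7}:1  {4,5,8}:3  {4,7,8}:3  {5,6,7}:3  {5,7,8}:6  {6,7,8}:3
  |U|=4: {0,2,4,8}:6  {0,2,5,7}:12  {0,2,5,8}:12  {0,2,6,7}:6  {0,2,7,8}:12  {1,3,6,7}:1  {2,3,6,7}:4  {2,4,5,8}:12  {2,4,7,8}:12  {2,5,6,7}:12  {2,5,7,8}:24  {2,6,7,8}:12  {3,5,6,7}:4  {3,6,7,8}:4  {4,5,7,8}:12  {4,6,7,8}:6  {5,6,7,8}:12
  |U|=5: {0,2,3,6,7}:10  {0,2,4,5,8}:30  {0,2,4,7,8}:30  {0,2,5,6,7}:30  {0,2,5,7,8}:60  {0,2,6,7,8}:30  {1,2,3,6,7}:5  {1,3,5,6,7}:5  {1,3,6,7,8}:5  {2,3,5,6,7}:20  {2,3,6,7,8}:20  {2,4,5,7,8}:60  {2,4,6,7,8}:30  {2,5,6,7,8}:60  {3,4,6,7,8}:10  {3,5,6,7,8}:20  {4,5,6,7,8}:30
  |U|=6: {0,1,2,3,6,7}:15  {0,2,3,5,6,7}:60  {0,2,3,6,7,8}:60  {0,2,4,5,7,8}:180  {0,2,4,6,7,8}:90  {0,2,5,6,7,8}:180  {1,2,3,5,6,7}:30  {1,2,3,6,7,8}:30  {1,3,4,6,7,8}:15  {1,3,5,6,7,8}:30  {2,3,4,6,7,8}:60  {2,3,5,6,7,8}:120  {2,4,5,6,7,8}:180  {3,4,5,6,7,8}:60
  |U|=7: {0,1,2,3,5,6,7}:105  {0,1,2,3,6,7,8}:105  {0,2,3,4,6,7,8}:210  {0,2,3,5,6,7,8}:420  {0,2,4,5,6,7,8}:630  {1,2,3,4,6,7,8}:105  {1,2,3,5,6,7,8}:210  {1,3,4,5,6,7,8}:105  {2,3,4,5,6,7,8}:420
  start at 0(a): 840
  start at 1(e): 1680
  start at 4(d): 840
  start at 5(f): 420
sum over floor = 3780

3780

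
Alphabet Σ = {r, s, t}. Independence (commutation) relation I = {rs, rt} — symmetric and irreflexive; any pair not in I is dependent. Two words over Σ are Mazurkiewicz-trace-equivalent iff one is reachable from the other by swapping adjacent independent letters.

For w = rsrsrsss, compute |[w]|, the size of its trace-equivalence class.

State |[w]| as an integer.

56

drop 0:r onto floor
drop 1:s onto floor
drop 2:r onto {0:r}
drop 3:s onto {1:s}
drop 4:r onto {2:r}
drop 5:s onto {3:s}
drop 6:s onto {5:s}
drop 7:s onto {6:s}
ground layer = {0:r, 1:s}
drop-orders for the pieces not yet dropped (sum over which currently-grounded one goes next):
  1 to go: {4} 1  {7} 1
  2 to go: {2,4} 1  {4,7} 2  {6,7} 1
  3 to go: {0,2,4} 1  {2,4,7} 3  {4,6,7} 3  {5,6,7} 1
  4 to go: {0,2,4,7} 4  {2,4,6,7} 6  {3,5,6,7} 1  {4,5,6,7} 4
  5 to go: {0,2,4,6,7} 10  {1,3,5,6,7} 1  {2,4,5,6,7} 10  {3,4,5,6,7} 5
  6 to go: {0,2,4,5,6,7} 20  {1,3,4,5,6,7} 6  {2,3,4,5,6,7} 15
  if 0:r drops first: 21 orders
  if 1:s drops first: 35 orders
heap linearizations: 56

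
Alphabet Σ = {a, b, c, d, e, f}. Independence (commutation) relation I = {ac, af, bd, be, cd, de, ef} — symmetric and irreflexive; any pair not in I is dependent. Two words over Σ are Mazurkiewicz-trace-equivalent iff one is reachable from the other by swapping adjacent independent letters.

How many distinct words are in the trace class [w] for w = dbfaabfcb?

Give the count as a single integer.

6

piece 0:d — minimal
piece 1:b — minimal
piece 2:f rests on {0:d, 1:b}
piece 3:a rests on {0:d, 1:b}
piece 4:a rests on {3:a}
piece 5:b rests on {2:f, 4:a}
piece 6:f rests on {5:b}
piece 7:c rests on {6:f}
piece 8:b rests on {7:c}
minimal pieces: {0:d, 1:b}
ways to finish when only these pieces remain (= sum over removing one remaining piece with nothing left below it):
  1 left: {8}→1
  2 left: {7,8}→1
  3 left: {6,7,8}→1
  4 left: {5,6,7,8}→1
  5 left: {2,5,6,7,8}→1  {4,5,6,7,8}→1
  6 left: {2,4,5,6,7,8}→2  {3,4,5,6,7,8}→1
  7 left: {2,3,4,5,6,7,8}→3
  placing 0:d first → 3 extensions
  placing 1:b first → 3 extensions
total linear extensions = 6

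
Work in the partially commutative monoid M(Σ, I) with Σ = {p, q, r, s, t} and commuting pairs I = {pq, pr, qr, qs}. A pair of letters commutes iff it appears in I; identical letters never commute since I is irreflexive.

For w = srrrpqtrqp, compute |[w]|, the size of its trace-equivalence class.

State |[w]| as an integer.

144

#0=s has no predecessor
#1=r depends on [0:s]
#2=r depends on [1:r]
#3=r depends on [2:r]
#4=p depends on [0:s]
#5=q has no predecessor
#6=t depends on [3:r, 4:p, 5:q]
#7=r depends on [6:t]
#8=q depends on [6:t]
#9=p depends on [6:t]
sources: [0:s, 5:q]
N(rest) = Σ N(rest − s) over sources s of rest; N(one piece) = 1:
  size 1 → [7]=1  [8]=1  [9]=1
  size 2 → [7,8]=2  [7,9]=2  [8,9]=2
  size 3 → [7,8,9]=6
  size 4 → [6,7,8,9]=6
  size 5 → [3,6,7,8,9]=6  [4,6,7,8,9]=6  [5,6,7,8,9]=6
  size 6 → [2,3,6,7,8,9]=6  [3,4,6,7,8,9]=12  [3,5,6,7,8,9]=12  [4,5,6,7,8,9]=12
  size 7 → [1,2,3,6,7,8,9]=6  [2,3,4,6,7,8,9]=18  [2,3,5,6,7,8,9]=18  [3,4,5,6,7,8,9]=36
  size 8 → [1,2,3,4,6,7,8,9]=24  [1,2,3,5,6,7,8,9]=24  [2,3,4,5,6,7,8,9]=72
  first=0(s) contributes 120
  first=5(q) contributes 24
|[w]| = 144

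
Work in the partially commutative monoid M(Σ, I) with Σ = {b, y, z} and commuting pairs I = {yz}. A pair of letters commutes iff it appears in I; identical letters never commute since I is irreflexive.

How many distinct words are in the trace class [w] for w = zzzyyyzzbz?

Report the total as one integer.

56

0(z) covers ∅
1(z) covers 0:z
2(z) covers 1:z
3(y) covers ∅
4(y) covers 3:y
5(y) covers 4:y
6(z) covers 2:z
7(z) covers 6:z
8(b) covers 5:y, 7:z
9(z) covers 8:b
floor of heap: 0:z, 3:y
completions by unplaced set U, small U first (add the entries for U minus each lowest piece of U):
  |U|=1: {9}:1
  |U|=2: {8,9}:1
  |U|=3: {5,8,9}:1  {7,8,9}:1
  |U|=4: {4,5,8,9}:1  {5,7,8,9}:2  {6,7,8,9}:1
  |U|=5: {2,6,7,8,9}:1  {3,4,5,8,9}:1  {4,5,7,8,9}:3  {5,6,7,8,9}:3
  |U|=6: {1,2,6,7,8,9}:1  {2,5,6,7,8,9}:4  {3,4,5,7,8,9}:4  {4,5,6,7,8,9}:6
  |U|=7: {0,1,2,6,7,8,9}:1  {1,2,5,6,7,8,9}:5  {2,4,5,6,7,8,9}:10  {3,4,5,6,7,8,9}:10
  |U|=8: {0,1,2,5,6,7,8,9}:6  {1,2,4,5,6,7,8,9}:15  {2,3,4,5,6,7,8,9}:20
  start at 0(z): 35
  start at 3(y): 21
sum over floor = 56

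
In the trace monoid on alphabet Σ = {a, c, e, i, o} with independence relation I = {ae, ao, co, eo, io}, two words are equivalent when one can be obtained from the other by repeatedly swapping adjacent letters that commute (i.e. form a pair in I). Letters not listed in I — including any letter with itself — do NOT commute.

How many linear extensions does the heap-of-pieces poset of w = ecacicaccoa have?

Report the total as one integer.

#0=e has no predecessor
#1=c depends on [0:e]
#2=a depends on [1:c]
#3=c depends on [2:a]
#4=i depends on [3:c]
#5=c depends on [4:i]
#6=a depends on [5:c]
#7=c depends on [6:a]
#8=c depends on [7:c]
#9=o has no predecessor
#10=a depends on [8:c]
sources: [0:e, 9:o]
N(rest) = Σ N(rest − s) over sources s of rest; N(one piece) = 1:
  size 1 → [9]=1  [10]=1
  size 2 → [8,10]=1  [9,10]=2
  size 3 → [7,8,10]=1  [8,9,10]=3
  size 4 → [6,7,8,10]=1  [7,8,9,10]=4
  size 5 → [5,6,7,8,10]=1  [6,7,8,9,10]=5
  size 6 → [4,5,6,7,8,10]=1  [5,6,7,8,9,10]=6
  size 7 → [3,4,5,6,7,8,10]=1  [4,5,6,7,8,9,10]=7
  size 8 → [2,3,4,5,6,7,8,10]=1  [3,4,5,6,7,8,9,10]=8
  size 9 → [1,2,3,4,5,6,7,8,10]=1  [2,3,4,5,6,7,8,9,10]=9
  first=0(e) contributes 10
  first=9(o) contributes 1
|[w]| = 11

11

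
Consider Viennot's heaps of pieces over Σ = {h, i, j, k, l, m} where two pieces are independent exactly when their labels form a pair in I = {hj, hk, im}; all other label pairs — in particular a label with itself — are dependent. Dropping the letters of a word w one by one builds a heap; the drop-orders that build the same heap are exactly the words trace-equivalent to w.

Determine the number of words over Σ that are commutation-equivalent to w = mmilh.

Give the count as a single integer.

0(m) covers ∅
1(m) covers 0:m
2(i) covers ∅
3(l) covers 1:m, 2:i
4(h) covers 3:l
floor of heap: 0:m, 2:i
completions by unplaced set U, small U first (add the entries for U minus each lowest piece of U):
  |U|=1: {4}:1
  |U|=2: {3,4}:1
  |U|=3: {1,3,4}:1  {2,3,4}:1
  start at 0(m): 2
  start at 2(i): 1
sum over floor = 3

3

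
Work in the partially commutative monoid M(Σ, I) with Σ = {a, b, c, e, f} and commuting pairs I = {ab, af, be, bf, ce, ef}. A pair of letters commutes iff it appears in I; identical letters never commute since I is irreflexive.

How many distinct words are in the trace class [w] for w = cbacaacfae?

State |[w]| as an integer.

piece 0:c — minimal
piece 1:b rests on {0:c}
piece 2:a rests on {0:c}
piece 3:c rests on {1:b, 2:a}
piece 4:a rests on {3:c}
piece 5:a rests on {4:a}
piece 6:c rests on {5:a}
piece 7:f rests on {6:c}
piece 8:a rests on {6:c}
piece 9:e rests on {8:a}
minimal pieces: {0:c}
ways to finish when only these pieces remain (= sum over removing one remaining piece with nothing left below it):
  1 left: {7}→1  {9}→1
  2 left: {7,9}→2  {8,9}→1
  3 left: {7,8,9}→3
  4 left: {6,7,8,9}→3
  5 left: {5,6,7,8,9}→3
  6 left: {4,5,6,7,8,9}→3
  7 left: {3,4,5,6,7,8,9}→3
  8 left: {1,3,4,5,6,7,8,9}→3  {2,3,4,5,6,7,8,9}→3
  placing 0:c first → 6 extensions

6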